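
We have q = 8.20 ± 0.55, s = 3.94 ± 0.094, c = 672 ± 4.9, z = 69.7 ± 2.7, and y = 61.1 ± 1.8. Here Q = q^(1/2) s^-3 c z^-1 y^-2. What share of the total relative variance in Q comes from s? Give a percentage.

45.4%

(δQ/Q)² = (½·δq/q)² + (-3·δs/s)² + (1·δc/c)² + (-1·δz/z)² + (-2·δy/y)²
  q term: (0.5×0.0671)² = 0.00112
  s term: (-3×0.0239)² = 0.00512
  c term: (1×0.00729)² = 5.32e-05
  z term: (-1×0.0387)² = 0.00150
  y term: (-2×0.0295)² = 0.00347
Total = 0.0113. Share from s = 0.00512/0.0113 = 0.454.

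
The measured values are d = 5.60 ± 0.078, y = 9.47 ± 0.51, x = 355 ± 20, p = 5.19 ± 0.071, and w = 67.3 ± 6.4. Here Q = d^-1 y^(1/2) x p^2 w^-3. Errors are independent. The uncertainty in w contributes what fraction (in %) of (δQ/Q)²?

94.4%

(δQ/Q)² = (-1·δd/d)² + (½·δy/y)² + (1·δx/x)² + (2·δp/p)² + (-3·δw/w)²
  d term: (-1×0.0139)² = 0.000194
  y term: (0.5×0.0539)² = 0.000725
  x term: (1×0.0563)² = 0.00317
  p term: (2×0.0137)² = 0.000749
  w term: (-3×0.0951)² = 0.0814
Total = 0.0862. Share from w = 0.0814/0.0862 = 0.944.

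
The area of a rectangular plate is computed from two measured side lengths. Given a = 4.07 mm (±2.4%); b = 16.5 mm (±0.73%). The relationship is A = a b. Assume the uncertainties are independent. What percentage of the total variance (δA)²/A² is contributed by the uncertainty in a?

(δA/A)² = (1·δa/a)² + (1·δb/b)²
  a term: (1×0.0240)² = 0.000576
  b term: (1×0.00730)² = 5.33e-05
Total = 0.000629. Share from a = 0.000576/0.000629 = 0.915.

91.5%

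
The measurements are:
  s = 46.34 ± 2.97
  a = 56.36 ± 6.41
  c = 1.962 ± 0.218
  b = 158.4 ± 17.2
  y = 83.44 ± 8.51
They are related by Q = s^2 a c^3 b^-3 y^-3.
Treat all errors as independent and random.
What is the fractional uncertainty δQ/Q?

Relative error in a monomial: (δQ/Q)² = Σ (nᵢ · δxᵢ/xᵢ)².
  (2·δs/s)² = (2×0.0641)² = 0.0164;  (1·δa/a)² = (1×0.114)² = 0.0129;  (3·δc/c)² = (3×0.111)² = 0.111;  (-3·δb/b)² = (-3×0.109)² = 0.106;  (-3·δy/y)² = (-3×0.102)² = 0.0936
δQ/Q = √(0.340) = 0.583

0.583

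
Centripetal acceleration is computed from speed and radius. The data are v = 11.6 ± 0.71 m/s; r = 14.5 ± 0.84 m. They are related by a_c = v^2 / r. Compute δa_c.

1.26 m/s^2

Each factor contributes (exponent × relative error)² to (δa_c/a_c)²:
  (2·δv/v)² = (2×0.0612)² = 0.0150;  (-1·δr/r)² = (-1×0.0579)² = 0.00336
δa_c/a_c = √(0.0183) = 0.135
a_c = 9.28 m/s^2, so δa_c = 0.135 × 9.28 = 1.26 m/s^2.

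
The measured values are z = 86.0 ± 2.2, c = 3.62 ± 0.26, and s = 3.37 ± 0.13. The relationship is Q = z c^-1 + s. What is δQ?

1.82

Let p = z·c^-1 = 23.8. δp/p = √((1·δz/z)² + (-1·δc/c)²) = √(0.000654 + 0.00516) = 0.0762, so δp = 1.81.
Q = p + s: δQ = √(δp² + δs²) = √(3.28 + 0.0169) = 1.82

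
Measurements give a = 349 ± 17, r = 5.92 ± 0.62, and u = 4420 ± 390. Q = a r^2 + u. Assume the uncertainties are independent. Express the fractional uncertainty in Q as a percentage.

16.0%

Let p = a·r^2 = 12200. δp/p = √((1·δa/a)² + (2·δr/r)²) = √(0.00237 + 0.0439) = 0.215, so δp = 2630.
Q = p + u: δQ = √(δp² + δu²) = √(6.92e+06 + 1.52e+05) = 2660
Q = 16700, so δQ/Q = 2660/16700 = 0.160.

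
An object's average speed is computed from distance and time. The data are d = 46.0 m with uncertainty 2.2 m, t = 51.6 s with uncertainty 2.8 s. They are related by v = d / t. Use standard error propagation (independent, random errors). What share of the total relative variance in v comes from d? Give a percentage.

(δv/v)² = (1·δd/d)² + (-1·δt/t)²
  d term: (1×0.0478)² = 0.00229
  t term: (-1×0.0543)² = 0.00294
Total = 0.00523. Share from d = 0.00229/0.00523 = 0.437.

43.7%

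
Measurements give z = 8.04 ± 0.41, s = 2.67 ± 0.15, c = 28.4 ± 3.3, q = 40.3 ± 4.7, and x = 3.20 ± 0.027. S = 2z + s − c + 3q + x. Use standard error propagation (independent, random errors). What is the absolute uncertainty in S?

For a sum/difference, combine absolute errors in quadrature:
  (2·δz)² = 0.672;  (δs)² = 0.0225;  (δc)² = 10.9;  (3·δq)² = 199;  (δx)² = 0.000729
δS = √(210) = 14.5

14.5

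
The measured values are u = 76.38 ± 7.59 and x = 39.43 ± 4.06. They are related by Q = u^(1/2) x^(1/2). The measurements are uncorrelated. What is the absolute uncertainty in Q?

Since Q is a product/quotient, work with relative uncertainties:
  (½·δu/u)² = (0.5×0.0994)² = 0.00247;  (½·δx/x)² = (0.5×0.103)² = 0.00265
δQ/Q = √(0.00512) = 0.0715
Q = 54.88, so δQ = 0.0715 × 54.88 = 3.93.

3.93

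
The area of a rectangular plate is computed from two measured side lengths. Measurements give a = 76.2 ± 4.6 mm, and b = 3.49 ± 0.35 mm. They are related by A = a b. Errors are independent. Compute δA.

31.1 mm^2

A is a product of powers, so relative uncertainties combine in quadrature:
  (1·δa/a)² = (1×0.0604)² = 0.00364;  (1·δb/b)² = (1×0.100)² = 0.0101
δA/A = √(0.0137) = 0.117
A = 266 mm^2, so δA = 0.117 × 266 = 31.1 mm^2.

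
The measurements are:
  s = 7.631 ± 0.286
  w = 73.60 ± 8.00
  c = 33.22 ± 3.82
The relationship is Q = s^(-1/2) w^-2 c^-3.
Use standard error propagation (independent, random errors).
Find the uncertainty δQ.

7.44e-10

Each factor contributes (exponent × relative error)² to (δQ/Q)²:
  (−½·δs/s)² = (-0.5×0.0375)² = 0.000351;  (-2·δw/w)² = (-2×0.109)² = 0.0473;  (-3·δc/c)² = (-3×0.115)² = 0.119
δQ/Q = √(0.167) = 0.408
Q = 1.823e-09, so δQ = 0.408 × 1.823e-09 = 7.44e-10.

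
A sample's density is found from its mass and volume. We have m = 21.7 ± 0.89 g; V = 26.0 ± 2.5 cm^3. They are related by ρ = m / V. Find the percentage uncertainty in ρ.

10.5%

Relative error in a monomial: (δρ/ρ)² = Σ (nᵢ · δxᵢ/xᵢ)².
  (1·δm/m)² = (1×0.0410)² = 0.00168;  (-1·δV/V)² = (-1×0.0962)² = 0.00925
δρ/ρ = √(0.0109) = 0.105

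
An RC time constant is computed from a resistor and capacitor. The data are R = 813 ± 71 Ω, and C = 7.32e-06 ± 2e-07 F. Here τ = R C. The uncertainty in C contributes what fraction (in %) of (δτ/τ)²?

(δτ/τ)² = (1·δR/R)² + (1·δC/C)²
  R term: (1×0.0873)² = 0.00763
  C term: (1×0.0273)² = 0.000747
Total = 0.00837. Share from C = 0.000747/0.00837 = 0.0892.

8.92%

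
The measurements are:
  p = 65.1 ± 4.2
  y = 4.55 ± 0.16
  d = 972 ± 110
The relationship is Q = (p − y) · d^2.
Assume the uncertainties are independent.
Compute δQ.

1.35e+07

Let u = p − y = 60.5. δu = √(δp² + δy²) = √(17.6 + 0.0256) = 4.20, so δu/u = 0.0694.
Q is then a monomial in u, d:
δQ/Q = √((δu/u)² + (2·δd/d)²) = √(0.00482 + 0.0512) = 0.237
Q = 5.72e+07, so δQ = 0.237 × 5.72e+07 = 1.35e+07.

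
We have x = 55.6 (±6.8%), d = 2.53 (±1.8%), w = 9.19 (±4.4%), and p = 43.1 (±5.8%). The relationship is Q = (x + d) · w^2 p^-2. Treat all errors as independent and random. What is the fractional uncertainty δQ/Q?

Let u = x + d = 58.1. δu = √(δx² + δd²) = √(14.3 + 0.00207) = 3.78, so δu/u = 0.0650.
Q is then a monomial in u, w, p:
δQ/Q = √((δu/u)² + (2·δw/w)² + (-2·δp/p)²) = √(0.00423 + 0.00774 + 0.0135) = 0.159

0.159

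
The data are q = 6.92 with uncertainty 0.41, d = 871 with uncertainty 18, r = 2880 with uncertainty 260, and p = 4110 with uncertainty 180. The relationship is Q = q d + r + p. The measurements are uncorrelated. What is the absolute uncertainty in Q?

Let w = q·d = 6030. δw/w = √((1·δq/q)² + (1·δd/d)²) = √(0.00351 + 0.000427) = 0.0627, so δw = 378.
Q = w + r + p: δQ = √(δw² + δr² + δp²) = √(1.43e+05 + 67600 + 32400) = 493

493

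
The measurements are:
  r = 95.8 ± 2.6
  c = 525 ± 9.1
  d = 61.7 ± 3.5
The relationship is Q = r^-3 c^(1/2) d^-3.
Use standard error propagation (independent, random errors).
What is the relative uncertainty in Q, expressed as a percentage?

18.9%

Products/powers → add relative errors in quadrature, weighted by exponent:
  (-3·δr/r)² = (-3×0.0271)² = 0.00663;  (½·δc/c)² = (0.5×0.0173)² = 7.51e-05;  (-3·δd/d)² = (-3×0.0567)² = 0.0290
δQ/Q = √(0.0357) = 0.189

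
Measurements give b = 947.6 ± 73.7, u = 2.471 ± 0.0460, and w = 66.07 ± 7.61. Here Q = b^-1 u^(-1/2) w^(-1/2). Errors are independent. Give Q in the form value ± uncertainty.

Products/powers → add relative errors in quadrature, weighted by exponent:
  (-1·δb/b)² = (-1×0.0778)² = 0.00605;  (−½·δu/u)² = (-0.5×0.0186)² = 8.66e-05;  (−½·δw/w)² = (-0.5×0.115)² = 0.00332
δQ/Q = √(0.00945) = 0.0972
Q = 8.259e-05, so δQ = 0.0972 × 8.259e-05 = 8.03e-06.

(8.259 ± 0.803) × 10^-5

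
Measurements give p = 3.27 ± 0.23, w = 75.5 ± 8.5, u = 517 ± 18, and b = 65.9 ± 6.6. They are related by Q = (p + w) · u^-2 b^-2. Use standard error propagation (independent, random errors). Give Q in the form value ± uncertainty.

(6.79 ± 1.61) × 10^-8

Let h = p + w = 78.8. δh = √(δp² + δw²) = √(0.0529 + 72.2) = 8.50, so δh/h = 0.108.
Q is then a monomial in h, u, b:
δQ/Q = √((δh/h)² + (-2·δu/u)² + (-2·δb/b)²) = √(0.0117 + 0.00485 + 0.0401) = 0.238
Q = 6.79e-08, so δQ = 0.238 × 6.79e-08 = 1.61e-08.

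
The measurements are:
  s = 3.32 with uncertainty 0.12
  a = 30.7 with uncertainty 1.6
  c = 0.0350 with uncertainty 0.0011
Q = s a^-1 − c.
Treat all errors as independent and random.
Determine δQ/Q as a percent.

9.50%

Let p = s·a^-1 = 0.108. δp/p = √((1·δs/s)² + (-1·δa/a)²) = √(0.00131 + 0.00272) = 0.0634, so δp = 0.00686.
Q = p − c: δQ = √(δp² + δc²) = √(4.7e-05 + 1.21e-06) = 0.00695
Q = 0.0731, so δQ/Q = 0.00695/0.0731 = 0.0950.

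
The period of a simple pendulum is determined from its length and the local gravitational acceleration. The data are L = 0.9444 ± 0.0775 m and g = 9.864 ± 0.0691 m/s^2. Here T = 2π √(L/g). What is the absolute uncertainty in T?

0.0801 s

Products/powers → add relative errors in quadrature, weighted by exponent:
  (½·δL/L)² = (0.5×0.0821)² = 0.00168;  (−½·δg/g)² = (-0.5×0.00701)² = 1.23e-05
δT/T = √(0.00170) = 0.0412
T = 1.944 s, so δT = 0.0412 × 1.944 = 0.0801 s.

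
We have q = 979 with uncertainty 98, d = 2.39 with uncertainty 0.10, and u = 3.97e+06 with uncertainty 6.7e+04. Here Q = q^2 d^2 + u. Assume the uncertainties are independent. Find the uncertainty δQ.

1.19e+06

Let p = q^2·d^2 = 5.47e+06. δp/p = √((2·δq/q)² + (2·δd/d)²) = √(0.0401 + 0.00700) = 0.217, so δp = 1.19e+06.
Q = p + u: δQ = √(δp² + δu²) = √(1.41e+12 + 4.49e+09) = 1.19e+06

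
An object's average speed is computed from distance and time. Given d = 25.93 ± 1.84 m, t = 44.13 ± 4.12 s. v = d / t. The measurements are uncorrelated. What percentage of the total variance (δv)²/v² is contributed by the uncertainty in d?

36.6%

(δv/v)² = (1·δd/d)² + (-1·δt/t)²
  d term: (1×0.0710)² = 0.00504
  t term: (-1×0.0934)² = 0.00872
Total = 0.0138. Share from d = 0.00504/0.0138 = 0.366.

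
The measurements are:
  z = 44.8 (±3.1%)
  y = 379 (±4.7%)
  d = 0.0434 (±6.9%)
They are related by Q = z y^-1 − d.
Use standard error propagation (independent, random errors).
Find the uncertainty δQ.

0.00730

Let p = z·y^-1 = 0.118. δp/p = √((1·δz/z)² + (-1·δy/y)²) = √(0.000961 + 0.00221) = 0.0563, so δp = 0.00666.
Q = p − d: δQ = √(δp² + δd²) = √(4.43e-05 + 8.97e-06) = 0.00730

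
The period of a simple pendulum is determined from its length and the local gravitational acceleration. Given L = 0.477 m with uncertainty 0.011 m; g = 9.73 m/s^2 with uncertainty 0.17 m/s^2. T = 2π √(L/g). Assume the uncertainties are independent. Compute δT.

0.0201 s

Products/powers → add relative errors in quadrature, weighted by exponent:
  (½·δL/L)² = (0.5×0.0231)² = 0.000133;  (−½·δg/g)² = (-0.5×0.0175)² = 7.63e-05
δT/T = √(0.000209) = 0.0145
T = 1.39 s, so δT = 0.0145 × 1.39 = 0.0201 s.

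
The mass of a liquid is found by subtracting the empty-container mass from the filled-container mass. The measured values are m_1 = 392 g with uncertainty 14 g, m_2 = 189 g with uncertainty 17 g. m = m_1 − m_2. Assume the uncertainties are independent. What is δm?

Sums and differences: (δm)² = Σ (cᵢ δxᵢ)².
  (δm_1)² = 196;  (δm_2)² = 289
δm = √(485) = 22.0 g

22.0 g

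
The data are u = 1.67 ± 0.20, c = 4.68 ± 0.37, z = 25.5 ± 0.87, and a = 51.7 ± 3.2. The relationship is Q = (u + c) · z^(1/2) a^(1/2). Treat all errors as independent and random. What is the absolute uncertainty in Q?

17.3

Let w = u + c = 6.35. δw = √(δu² + δc²) = √(0.0400 + 0.137) = 0.421, so δw/w = 0.0662.
Q is then a monomial in w, z, a:
δQ/Q = √((δw/w)² + (½·δz/z)² + (½·δa/a)²) = √(0.00439 + 0.000291 + 0.000958) = 0.0751
Q = 231, so δQ = 0.0751 × 231 = 17.3.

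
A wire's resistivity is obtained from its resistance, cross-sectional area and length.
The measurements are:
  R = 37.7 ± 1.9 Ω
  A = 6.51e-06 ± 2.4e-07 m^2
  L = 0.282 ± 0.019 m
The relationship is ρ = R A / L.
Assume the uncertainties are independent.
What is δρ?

7.99e-05 Ω·m

Relative error in a monomial: (δρ/ρ)² = Σ (nᵢ · δxᵢ/xᵢ)².
  (1·δR/R)² = (1×0.0504)² = 0.00254;  (1·δA/A)² = (1×0.0369)² = 0.00136;  (-1·δL/L)² = (-1×0.0674)² = 0.00454
δρ/ρ = √(0.00844) = 0.0919
ρ = 0.000870 Ω·m, so δρ = 0.0919 × 0.000870 = 7.99e-05 Ω·m.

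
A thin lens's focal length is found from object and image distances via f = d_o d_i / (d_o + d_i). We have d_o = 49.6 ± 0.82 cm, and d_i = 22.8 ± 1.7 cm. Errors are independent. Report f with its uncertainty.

15.6 ± 0.802 cm

∂f/∂d_o = (d_i/(d_o+d_i))² = 0.0992;  ∂f/∂d_i = (d_o/(d_o+d_i))² = 0.469
δf = √((∂f/∂d_o · δd_o)² + (∂f/∂d_i · δd_i)²) = √(0.00661 + 0.637) = 0.802 cm
f = 15.6 cm.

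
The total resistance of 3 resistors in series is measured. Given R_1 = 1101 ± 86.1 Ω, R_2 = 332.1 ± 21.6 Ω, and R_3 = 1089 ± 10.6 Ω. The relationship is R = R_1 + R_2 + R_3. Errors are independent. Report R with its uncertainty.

2522 ± 89.4 Ω

Each term contributes (cᵢ δxᵢ)² to (δR)²:
  (δR_1)² = 7410;  (δR_2)² = 467;  (δR_3)² = 112
δR = √(7990) = 89.4 Ω
R = 2522 Ω.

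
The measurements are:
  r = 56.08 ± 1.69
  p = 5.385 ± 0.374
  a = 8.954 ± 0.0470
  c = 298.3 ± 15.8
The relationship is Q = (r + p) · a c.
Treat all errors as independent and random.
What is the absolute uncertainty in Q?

Let u = r + p = 61.46. δu = √(δr² + δp²) = √(2.86 + 0.140) = 1.73, so δu/u = 0.0282.
Q is then a monomial in u, a, c:
δQ/Q = √((δu/u)² + (1·δa/a)² + (1·δc/c)²) = √(0.000793 + 2.76e-05 + 0.00281) = 0.0602
Q = 164200, so δQ = 0.0602 × 164200 = 9890.

9890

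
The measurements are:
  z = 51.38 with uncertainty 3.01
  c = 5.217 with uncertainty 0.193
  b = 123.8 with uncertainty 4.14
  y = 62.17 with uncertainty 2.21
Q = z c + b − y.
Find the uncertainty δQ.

Let p = z·c = 268.0. δp/p = √((1·δz/z)² + (1·δc/c)²) = √(0.00343 + 0.00137) = 0.0693, so δp = 18.6.
Q = p + b − y: δQ = √(δp² + δb² + δy²) = √(345 + 17.1 + 4.88) = 19.2

19.2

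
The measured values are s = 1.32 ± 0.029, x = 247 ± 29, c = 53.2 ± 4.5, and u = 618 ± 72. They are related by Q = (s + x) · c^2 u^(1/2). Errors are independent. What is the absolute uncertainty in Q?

Let w = s + x = 248. δw = √(δs² + δx²) = √(0.000841 + 841) = 29.0, so δw/w = 0.117.
Q is then a monomial in w, c, u:
δQ/Q = √((δw/w)² + (2·δc/c)² + (½·δu/u)²) = √(0.0136 + 0.0286 + 0.00339) = 0.214
Q = 1.75e+07, so δQ = 0.214 × 1.75e+07 = 3.73e+06.

3.73e+06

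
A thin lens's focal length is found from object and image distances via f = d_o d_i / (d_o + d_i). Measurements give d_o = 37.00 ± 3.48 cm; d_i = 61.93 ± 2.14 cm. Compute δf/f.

∂f/∂d_o = (d_i/(d_o+d_i))² = 0.392;  ∂f/∂d_i = (d_o/(d_o+d_i))² = 0.140
δf = √((∂f/∂d_o · δd_o)² + (∂f/∂d_i · δd_i)²) = √(1.86 + 0.0896) = 1.40 cm
f = 23.16 cm, so δf/f = 1.40/23.16 = 0.0603.

0.0603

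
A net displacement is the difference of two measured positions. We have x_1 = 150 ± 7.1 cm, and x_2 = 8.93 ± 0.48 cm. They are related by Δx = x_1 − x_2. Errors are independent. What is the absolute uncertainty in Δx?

Each term contributes (cᵢ δxᵢ)² to (δΔx)²:
  (δx_1)² = 50.4;  (δx_2)² = 0.230
δΔx = √(50.6) = 7.12 cm

7.12 cm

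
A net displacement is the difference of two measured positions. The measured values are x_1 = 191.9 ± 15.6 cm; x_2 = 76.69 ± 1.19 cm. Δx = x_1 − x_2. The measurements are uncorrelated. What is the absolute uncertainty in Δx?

Sums and differences: (δΔx)² = Σ (cᵢ δxᵢ)².
  (δx_1)² = 243;  (δx_2)² = 1.42
δΔx = √(245) = 15.6 cm

15.6 cm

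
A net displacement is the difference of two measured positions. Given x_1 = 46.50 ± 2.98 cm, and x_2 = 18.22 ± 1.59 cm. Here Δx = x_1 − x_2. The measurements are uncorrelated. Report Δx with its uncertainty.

Each term contributes (cᵢ δxᵢ)² to (δΔx)²:
  (δx_1)² = 8.88;  (δx_2)² = 2.53
δΔx = √(11.4) = 3.38 cm
Δx = 28.28 cm.

28.28 ± 3.38 cm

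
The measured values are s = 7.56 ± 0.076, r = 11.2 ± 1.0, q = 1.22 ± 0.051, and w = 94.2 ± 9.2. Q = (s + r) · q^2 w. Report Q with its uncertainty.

2630 ± 366

Let u = s + r = 18.8. δu = √(δs² + δr²) = √(0.00578 + 1.00) = 1.00, so δu/u = 0.0535.
Q is then a monomial in u, q, w:
δQ/Q = √((δu/u)² + (2·δq/q)² + (1·δw/w)²) = √(0.00286 + 0.00699 + 0.00954) = 0.139
Q = 2630, so δQ = 0.139 × 2630 = 366.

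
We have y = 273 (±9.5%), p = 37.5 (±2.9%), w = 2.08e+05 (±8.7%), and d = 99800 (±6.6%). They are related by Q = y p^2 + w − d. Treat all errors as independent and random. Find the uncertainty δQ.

46900

Let h = y·p^2 = 3.84e+05. δh/h = √((1·δy/y)² + (2·δp/p)²) = √(0.00903 + 0.00336) = 0.111, so δh = 42700.
Q = h + w − d: δQ = √(δh² + δw² + δd²) = √(1.83e+09 + 3.27e+08 + 4.34e+07) = 46900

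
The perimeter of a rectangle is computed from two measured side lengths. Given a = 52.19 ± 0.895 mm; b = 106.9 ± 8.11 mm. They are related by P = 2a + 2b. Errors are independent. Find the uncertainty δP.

For a sum/difference, combine absolute errors in quadrature:
  (2·δa)² = 3.20;  (2·δb)² = 263
δP = √(266) = 16.3 mm

16.3 mm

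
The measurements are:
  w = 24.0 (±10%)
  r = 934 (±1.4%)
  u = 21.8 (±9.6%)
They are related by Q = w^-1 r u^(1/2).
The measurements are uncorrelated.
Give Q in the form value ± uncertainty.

Since Q is a product/quotient, work with relative uncertainties:
  (-1·δw/w)² = (-1×0.100)² = 0.0100;  (1·δr/r)² = (1×0.0140)² = 0.000196;  (½·δu/u)² = (0.5×0.0960)² = 0.00230
δQ/Q = √(0.0125) = 0.112
Q = 182, so δQ = 0.112 × 182 = 20.3.

182 ± 20.3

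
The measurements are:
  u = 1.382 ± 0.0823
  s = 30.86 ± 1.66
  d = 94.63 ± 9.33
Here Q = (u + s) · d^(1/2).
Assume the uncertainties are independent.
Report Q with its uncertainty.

313.6 ± 22.4

Let w = u + s = 32.24. δw = √(δu² + δs²) = √(0.00677 + 2.76) = 1.66, so δw/w = 0.0515.
Q is then a monomial in w, d:
δQ/Q = √((δw/w)² + (½·δd/d)²) = √(0.00266 + 0.00243) = 0.0713
Q = 313.6, so δQ = 0.0713 × 313.6 = 22.4.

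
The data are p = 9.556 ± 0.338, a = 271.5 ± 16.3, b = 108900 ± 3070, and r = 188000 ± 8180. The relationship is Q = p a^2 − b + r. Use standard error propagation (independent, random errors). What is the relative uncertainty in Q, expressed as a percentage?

Let w = p·a^2 = 704400. δw/w = √((1·δp/p)² + (2·δa/a)²) = √(0.00125 + 0.0144) = 0.125, so δw = 88200.
Q = w − b + r: δQ = √(δw² + δb² + δr²) = √(7.77e+09 + 9.42e+06 + 6.69e+07) = 88600
Q = 783500, so δQ/Q = 88600/783500 = 0.113.

11.3%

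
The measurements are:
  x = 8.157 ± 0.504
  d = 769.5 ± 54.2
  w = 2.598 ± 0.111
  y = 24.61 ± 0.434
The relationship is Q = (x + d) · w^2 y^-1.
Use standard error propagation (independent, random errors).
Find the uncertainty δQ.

23.8

Let u = x + d = 777.7. δu = √(δx² + δd²) = √(0.254 + 2940) = 54.2, so δu/u = 0.0697.
Q is then a monomial in u, w, y:
δQ/Q = √((δu/u)² + (2·δw/w)² + (-1·δy/y)²) = √(0.00486 + 0.00730 + 0.000311) = 0.112
Q = 213.3, so δQ = 0.112 × 213.3 = 23.8.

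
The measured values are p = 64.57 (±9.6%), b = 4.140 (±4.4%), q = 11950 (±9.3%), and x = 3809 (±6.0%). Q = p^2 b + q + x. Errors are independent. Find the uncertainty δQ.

Let w = p^2·b = 17260. δw/w = √((2·δp/p)² + (1·δb/b)²) = √(0.0369 + 0.00194) = 0.197, so δw = 3400.
Q = w + q + x: δQ = √(δw² + δq² + δx²) = √(1.16e+07 + 1.24e+06 + 52200) = 3580

3580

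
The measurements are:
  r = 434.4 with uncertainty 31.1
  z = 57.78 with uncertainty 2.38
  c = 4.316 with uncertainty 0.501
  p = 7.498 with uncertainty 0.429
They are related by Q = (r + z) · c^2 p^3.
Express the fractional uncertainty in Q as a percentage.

Let u = r + z = 492.2. δu = √(δr² + δz²) = √(967 + 5.66) = 31.2, so δu/u = 0.0634.
Q is then a monomial in u, c, p:
δQ/Q = √((δu/u)² + (2·δc/c)² + (3·δp/p)²) = √(0.00402 + 0.0539 + 0.0295) = 0.296

29.6%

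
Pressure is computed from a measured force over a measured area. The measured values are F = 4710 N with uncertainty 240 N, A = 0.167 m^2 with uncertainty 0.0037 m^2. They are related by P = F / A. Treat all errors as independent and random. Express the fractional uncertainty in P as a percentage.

5.56%

Products/powers → add relative errors in quadrature, weighted by exponent:
  (1·δF/F)² = (1×0.0510)² = 0.00260;  (-1·δA/A)² = (-1×0.0222)² = 0.000491
δP/P = √(0.00309) = 0.0556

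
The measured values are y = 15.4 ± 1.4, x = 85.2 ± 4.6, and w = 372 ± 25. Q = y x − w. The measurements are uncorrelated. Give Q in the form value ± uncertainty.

940 ± 141

Let p = y·x = 1310. δp/p = √((1·δy/y)² + (1·δx/x)²) = √(0.00826 + 0.00291) = 0.106, so δp = 139.
Q = p − w: δQ = √(δp² + δw²) = √(19200 + 625) = 141
Q = 940.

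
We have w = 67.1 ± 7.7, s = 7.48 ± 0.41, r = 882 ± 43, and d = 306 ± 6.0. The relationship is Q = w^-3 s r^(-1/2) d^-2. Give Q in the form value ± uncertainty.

Products/powers → add relative errors in quadrature, weighted by exponent:
  (-3·δw/w)² = (-3×0.115)² = 0.119;  (1·δs/s)² = (1×0.0548)² = 0.00300;  (−½·δr/r)² = (-0.5×0.0488)² = 0.000594;  (-2·δd/d)² = (-2×0.0196)² = 0.00154
δQ/Q = √(0.124) = 0.352
Q = 8.9e-12, so δQ = 0.352 × 8.9e-12 = 3.13e-12.

(8.90 ± 3.13) × 10^-12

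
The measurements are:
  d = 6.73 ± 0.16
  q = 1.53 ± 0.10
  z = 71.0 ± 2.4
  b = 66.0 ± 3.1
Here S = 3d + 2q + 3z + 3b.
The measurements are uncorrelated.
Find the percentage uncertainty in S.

Absolute uncertainties add in quadrature for a linear combination:
  (3·δd)² = 0.230;  (2·δq)² = 0.0400;  (3·δz)² = 51.8;  (3·δb)² = 86.5
δS = √(139) = 11.8
S = 434, so δS/S = 11.8/434 = 0.0271.

2.71%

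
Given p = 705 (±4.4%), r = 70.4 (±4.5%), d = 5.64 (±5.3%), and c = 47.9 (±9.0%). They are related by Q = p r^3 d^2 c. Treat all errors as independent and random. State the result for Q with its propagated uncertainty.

Each factor contributes (exponent × relative error)² to (δQ/Q)²:
  (1·δp/p)² = (1×0.0440)² = 0.00194;  (3·δr/r)² = (3×0.0450)² = 0.0182;  (2·δd/d)² = (2×0.0530)² = 0.0112;  (1·δc/c)² = (1×0.0900)² = 0.00810
δQ/Q = √(0.0395) = 0.199
Q = 3.75e+11, so δQ = 0.199 × 3.75e+11 = 7.45e+10.

(3.75 ± 0.745) × 10^11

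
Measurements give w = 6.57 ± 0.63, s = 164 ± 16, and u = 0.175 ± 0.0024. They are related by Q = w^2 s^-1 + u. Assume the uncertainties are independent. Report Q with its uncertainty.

Let p = w^2·s^-1 = 0.263. δp/p = √((2·δw/w)² + (-1·δs/s)²) = √(0.0368 + 0.00952) = 0.215, so δp = 0.0566.
Q = p + u: δQ = √(δp² + δu²) = √(0.00321 + 5.76e-06) = 0.0567
Q = 0.438.

0.438 ± 0.0567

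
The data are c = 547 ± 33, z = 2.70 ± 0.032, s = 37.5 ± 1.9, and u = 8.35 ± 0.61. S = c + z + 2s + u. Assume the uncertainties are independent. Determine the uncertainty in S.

For a sum/difference, combine absolute errors in quadrature:
  (δc)² = 1090;  (δz)² = 0.00102;  (2·δs)² = 14.4;  (δu)² = 0.372
δS = √(1100) = 33.2

33.2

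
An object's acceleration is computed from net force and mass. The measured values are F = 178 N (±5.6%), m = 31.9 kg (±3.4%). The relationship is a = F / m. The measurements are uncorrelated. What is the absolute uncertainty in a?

0.366 m/s^2

For a monomial a ∝ F, m^-1, fractional errors add in quadrature:
  (1·δF/F)² = (1×0.0560)² = 0.00314;  (-1·δm/m)² = (-1×0.0340)² = 0.00116
δa/a = √(0.00429) = 0.0655
a = 5.58 m/s^2, so δa = 0.0655 × 5.58 = 0.366 m/s^2.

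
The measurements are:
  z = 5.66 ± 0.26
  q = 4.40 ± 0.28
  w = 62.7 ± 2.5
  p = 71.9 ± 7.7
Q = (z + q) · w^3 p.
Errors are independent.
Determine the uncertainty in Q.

Let u = z + q = 10.1. δu = √(δz² + δq²) = √(0.0676 + 0.0784) = 0.382, so δu/u = 0.0380.
Q is then a monomial in u, w, p:
δQ/Q = √((δu/u)² + (3·δw/w)² + (1·δp/p)²) = √(0.00144 + 0.0143 + 0.0115) = 0.165
Q = 1.78e+08, so δQ = 0.165 × 1.78e+08 = 2.94e+07.

2.94e+07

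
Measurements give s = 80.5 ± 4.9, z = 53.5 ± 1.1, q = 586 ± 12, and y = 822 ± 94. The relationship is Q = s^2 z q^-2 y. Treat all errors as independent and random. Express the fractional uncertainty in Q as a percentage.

For a monomial Q ∝ s^2, z, q^-2, y, fractional errors add in quadrature:
  (2·δs/s)² = (2×0.0609)² = 0.0148;  (1·δz/z)² = (1×0.0206)² = 0.000423;  (-2·δq/q)² = (-2×0.0205)² = 0.00168;  (1·δy/y)² = (1×0.114)² = 0.0131
δQ/Q = √(0.0300) = 0.173

17.3%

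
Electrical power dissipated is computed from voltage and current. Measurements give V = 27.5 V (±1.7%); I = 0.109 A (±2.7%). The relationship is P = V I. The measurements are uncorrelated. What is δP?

0.0956 W

P is a product of powers, so relative uncertainties combine in quadrature:
  (1·δV/V)² = (1×0.0170)² = 0.000289;  (1·δI/I)² = (1×0.0270)² = 0.000729
δP/P = √(0.00102) = 0.0319
P = 3.00 W, so δP = 0.0319 × 3.00 = 0.0956 W.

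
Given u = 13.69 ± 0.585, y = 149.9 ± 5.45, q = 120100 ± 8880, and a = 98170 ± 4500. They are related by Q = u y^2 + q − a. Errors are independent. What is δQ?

Let p = u·y^2 = 307600. δp/p = √((1·δu/u)² + (2·δy/y)²) = √(0.00183 + 0.00529) = 0.0843, so δp = 25900.
Q = p + q − a: δQ = √(δp² + δq² + δa²) = √(6.73e+08 + 7.89e+07 + 2.02e+07) = 27800

27800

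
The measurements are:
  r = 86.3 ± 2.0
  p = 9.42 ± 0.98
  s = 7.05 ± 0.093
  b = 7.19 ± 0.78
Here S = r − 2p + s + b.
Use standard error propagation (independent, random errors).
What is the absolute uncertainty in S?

S is a linear combination, so absolute uncertainties add in quadrature:
  (δr)² = 4.00;  (2·δp)² = 3.84;  (δs)² = 0.00865;  (δb)² = 0.608
δS = √(8.46) = 2.91

2.91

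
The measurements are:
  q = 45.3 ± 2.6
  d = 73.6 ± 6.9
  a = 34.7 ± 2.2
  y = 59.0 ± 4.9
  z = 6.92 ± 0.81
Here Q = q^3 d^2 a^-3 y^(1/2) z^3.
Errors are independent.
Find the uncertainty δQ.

1.46e+07

Products/powers → add relative errors in quadrature, weighted by exponent:
  (3·δq/q)² = (3×0.0574)² = 0.0296;  (2·δd/d)² = (2×0.0938)² = 0.0352;  (-3·δa/a)² = (-3×0.0634)² = 0.0362;  (½·δy/y)² = (0.5×0.0831)² = 0.00172;  (3·δz/z)² = (3×0.117)² = 0.123
δQ/Q = √(0.226) = 0.475
Q = 3.07e+07, so δQ = 0.475 × 3.07e+07 = 1.46e+07.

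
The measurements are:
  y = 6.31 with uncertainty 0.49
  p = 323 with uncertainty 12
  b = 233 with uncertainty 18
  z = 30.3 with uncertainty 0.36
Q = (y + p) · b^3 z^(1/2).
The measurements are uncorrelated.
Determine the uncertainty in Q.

5.38e+09

Let u = y + p = 329. δu = √(δy² + δp²) = √(0.240 + 144) = 12.0, so δu/u = 0.0365.
Q is then a monomial in u, b, z:
δQ/Q = √((δu/u)² + (3·δb/b)² + (½·δz/z)²) = √(0.00133 + 0.0537 + 3.53e-05) = 0.235
Q = 2.29e+10, so δQ = 0.235 × 2.29e+10 = 5.38e+09.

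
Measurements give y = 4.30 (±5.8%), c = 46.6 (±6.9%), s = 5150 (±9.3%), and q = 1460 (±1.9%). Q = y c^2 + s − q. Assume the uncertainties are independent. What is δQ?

1480

Let p = y·c^2 = 9340. δp/p = √((1·δy/y)² + (2·δc/c)²) = √(0.00336 + 0.0190) = 0.150, so δp = 1400.
Q = p + s − q: δQ = √(δp² + δs² + δq²) = √(1.95e+06 + 2.29e+05 + 770) = 1480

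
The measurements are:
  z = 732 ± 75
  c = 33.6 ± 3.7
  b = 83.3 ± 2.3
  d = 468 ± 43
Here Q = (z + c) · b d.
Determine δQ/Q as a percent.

Let u = z + c = 766. δu = √(δz² + δc²) = √(5620 + 13.7) = 75.1, so δu/u = 0.0981.
Q is then a monomial in u, b, d:
δQ/Q = √((δu/u)² + (1·δb/b)² + (1·δd/d)²) = √(0.00962 + 0.000762 + 0.00844) = 0.137

13.7%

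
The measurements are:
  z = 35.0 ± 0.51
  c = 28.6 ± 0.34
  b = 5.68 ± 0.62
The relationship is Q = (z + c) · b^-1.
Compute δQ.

Let u = z + c = 63.6. δu = √(δz² + δc²) = √(0.260 + 0.116) = 0.613, so δu/u = 0.00964.
Q is then a monomial in u, b:
δQ/Q = √((δu/u)² + (-1·δb/b)²) = √(9.29e-05 + 0.0119) = 0.110
Q = 11.2, so δQ = 0.110 × 11.2 = 1.23.

1.23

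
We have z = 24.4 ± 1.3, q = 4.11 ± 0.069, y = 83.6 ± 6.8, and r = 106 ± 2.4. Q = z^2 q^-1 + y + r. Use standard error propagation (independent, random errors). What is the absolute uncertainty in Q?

17.2

Let p = z^2·q^-1 = 145. δp/p = √((2·δz/z)² + (-1·δq/q)²) = √(0.0114 + 0.000282) = 0.108, so δp = 15.6.
Q = p + y + r: δQ = √(δp² + δy² + δr²) = √(244 + 46.2 + 5.76) = 17.2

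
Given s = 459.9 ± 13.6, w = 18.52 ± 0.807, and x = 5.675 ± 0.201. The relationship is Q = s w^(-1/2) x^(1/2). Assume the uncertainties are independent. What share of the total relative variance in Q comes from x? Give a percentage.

(δQ/Q)² = (1·δs/s)² + (−½·δw/w)² + (½·δx/x)²
  s term: (1×0.0296)² = 0.000874
  w term: (-0.5×0.0436)² = 0.000475
  x term: (0.5×0.0354)² = 0.000314
Total = 0.00166. Share from x = 0.000314/0.00166 = 0.189.

18.9%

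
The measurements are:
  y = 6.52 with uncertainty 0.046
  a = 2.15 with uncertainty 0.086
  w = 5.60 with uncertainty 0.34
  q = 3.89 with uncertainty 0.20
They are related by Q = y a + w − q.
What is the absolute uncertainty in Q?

0.693

Let p = y·a = 14.0. δp/p = √((1·δy/y)² + (1·δa/a)²) = √(4.98e-05 + 0.00160) = 0.0406, so δp = 0.569.
Q = p + w − q: δQ = √(δp² + δw² + δq²) = √(0.324 + 0.116 + 0.0400) = 0.693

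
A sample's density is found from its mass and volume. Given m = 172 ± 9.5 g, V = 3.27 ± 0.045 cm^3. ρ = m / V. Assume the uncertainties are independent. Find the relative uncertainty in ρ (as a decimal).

0.0569

For a monomial ρ ∝ m, V^-1, fractional errors add in quadrature:
  (1·δm/m)² = (1×0.0552)² = 0.00305;  (-1·δV/V)² = (-1×0.0138)² = 0.000189
δρ/ρ = √(0.00324) = 0.0569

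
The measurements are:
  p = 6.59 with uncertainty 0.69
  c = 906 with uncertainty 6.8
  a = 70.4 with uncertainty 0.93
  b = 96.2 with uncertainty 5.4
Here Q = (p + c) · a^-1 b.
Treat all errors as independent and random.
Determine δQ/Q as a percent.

5.82%

Let u = p + c = 913. δu = √(δp² + δc²) = √(0.476 + 46.2) = 6.83, so δu/u = 0.00749.
Q is then a monomial in u, a, b:
δQ/Q = √((δu/u)² + (-1·δa/a)² + (1·δb/b)²) = √(5.61e-05 + 0.000175 + 0.00315) = 0.0582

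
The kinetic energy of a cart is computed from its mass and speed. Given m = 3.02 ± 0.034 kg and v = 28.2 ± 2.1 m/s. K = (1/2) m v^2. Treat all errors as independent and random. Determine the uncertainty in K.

Each factor contributes (exponent × relative error)² to (δK/K)²:
  (1·δm/m)² = (1×0.0113)² = 0.000127;  (2·δv/v)² = (2×0.0745)² = 0.0222
δK/K = √(0.0223) = 0.149
K = 1200 J, so δK = 0.149 × 1200 = 179 J.

179 J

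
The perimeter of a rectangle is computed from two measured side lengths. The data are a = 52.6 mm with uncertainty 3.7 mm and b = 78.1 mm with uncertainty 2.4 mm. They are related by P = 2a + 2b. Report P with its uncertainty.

Each term contributes (cᵢ δxᵢ)² to (δP)²:
  (2·δa)² = 54.8;  (2·δb)² = 23.0
δP = √(77.8) = 8.82 mm
P = 261 mm.

261 ± 8.82 mm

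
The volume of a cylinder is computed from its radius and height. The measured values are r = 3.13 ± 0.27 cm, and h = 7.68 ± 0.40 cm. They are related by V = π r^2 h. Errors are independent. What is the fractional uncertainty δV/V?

Relative error in a monomial: (δV/V)² = Σ (nᵢ · δxᵢ/xᵢ)².
  (2·δr/r)² = (2×0.0863)² = 0.0298;  (1·δh/h)² = (1×0.0521)² = 0.00271
δV/V = √(0.0325) = 0.180

0.180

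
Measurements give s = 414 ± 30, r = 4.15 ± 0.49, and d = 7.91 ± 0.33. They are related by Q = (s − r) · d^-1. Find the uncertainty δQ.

Let u = s − r = 410. δu = √(δs² + δr²) = √(900 + 0.240) = 30.0, so δu/u = 0.0732.
Q is then a monomial in u, d:
δQ/Q = √((δu/u)² + (-1·δd/d)²) = √(0.00536 + 0.00174) = 0.0843
Q = 51.8, so δQ = 0.0843 × 51.8 = 4.37.

4.37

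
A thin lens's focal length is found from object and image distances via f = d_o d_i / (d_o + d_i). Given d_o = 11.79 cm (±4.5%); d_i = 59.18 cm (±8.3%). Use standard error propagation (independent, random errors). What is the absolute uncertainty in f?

0.393 cm

∂f/∂d_o = (d_i/(d_o+d_i))² = 0.695;  ∂f/∂d_i = (d_o/(d_o+d_i))² = 0.0276
δf = √((∂f/∂d_o · δd_o)² + (∂f/∂d_i · δd_i)²) = √(0.136 + 0.0184) = 0.393 cm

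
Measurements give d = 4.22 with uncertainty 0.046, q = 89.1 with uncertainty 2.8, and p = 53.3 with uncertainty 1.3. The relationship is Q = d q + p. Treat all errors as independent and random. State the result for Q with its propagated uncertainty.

Let w = d·q = 376. δw/w = √((1·δd/d)² + (1·δq/q)²) = √(0.000119 + 0.000988) = 0.0333, so δw = 12.5.
Q = w + p: δQ = √(δw² + δp²) = √(156 + 1.69) = 12.6
Q = 429.

429 ± 12.6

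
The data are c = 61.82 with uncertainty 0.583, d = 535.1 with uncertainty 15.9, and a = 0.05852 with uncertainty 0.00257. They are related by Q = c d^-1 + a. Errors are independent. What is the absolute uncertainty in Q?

0.00442

Let p = c·d^-1 = 0.1155. δp/p = √((1·δc/c)² + (-1·δd/d)²) = √(8.89e-05 + 0.000883) = 0.0312, so δp = 0.00360.
Q = p + a: δQ = √(δp² + δa²) = √(1.3e-05 + 6.6e-06) = 0.00442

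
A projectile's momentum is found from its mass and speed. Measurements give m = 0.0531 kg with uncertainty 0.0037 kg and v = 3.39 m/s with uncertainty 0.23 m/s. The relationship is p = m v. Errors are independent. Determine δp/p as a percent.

9.73%

Since p is a product/quotient, work with relative uncertainties:
  (1·δm/m)² = (1×0.0697)² = 0.00486;  (1·δv/v)² = (1×0.0678)² = 0.00460
δp/p = √(0.00946) = 0.0973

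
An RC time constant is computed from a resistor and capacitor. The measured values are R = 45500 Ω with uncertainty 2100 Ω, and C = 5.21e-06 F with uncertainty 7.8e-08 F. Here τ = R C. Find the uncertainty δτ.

0.0115 s

Since τ is a product/quotient, work with relative uncertainties:
  (1·δR/R)² = (1×0.0462)² = 0.00213;  (1·δC/C)² = (1×0.0150)² = 0.000224
δτ/τ = √(0.00235) = 0.0485
τ = 0.237 s, so δτ = 0.0485 × 0.237 = 0.0115 s.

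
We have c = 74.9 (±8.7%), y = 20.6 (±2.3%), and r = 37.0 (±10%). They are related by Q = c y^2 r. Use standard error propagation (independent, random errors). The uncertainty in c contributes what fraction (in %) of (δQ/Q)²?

38.5%

(δQ/Q)² = (1·δc/c)² + (2·δy/y)² + (1·δr/r)²
  c term: (1×0.0870)² = 0.00757
  y term: (2×0.0230)² = 0.00212
  r term: (1×0.100)² = 0.0100
Total = 0.0197. Share from c = 0.00757/0.0197 = 0.385.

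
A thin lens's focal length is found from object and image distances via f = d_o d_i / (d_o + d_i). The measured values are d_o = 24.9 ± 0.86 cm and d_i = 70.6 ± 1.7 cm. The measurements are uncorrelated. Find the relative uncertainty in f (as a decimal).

∂f/∂d_o = (d_i/(d_o+d_i))² = 0.547;  ∂f/∂d_i = (d_o/(d_o+d_i))² = 0.0680
δf = √((∂f/∂d_o · δd_o)² + (∂f/∂d_i · δd_i)²) = √(0.221 + 0.0134) = 0.484 cm
f = 18.4 cm, so δf/f = 0.484/18.4 = 0.0263.

0.0263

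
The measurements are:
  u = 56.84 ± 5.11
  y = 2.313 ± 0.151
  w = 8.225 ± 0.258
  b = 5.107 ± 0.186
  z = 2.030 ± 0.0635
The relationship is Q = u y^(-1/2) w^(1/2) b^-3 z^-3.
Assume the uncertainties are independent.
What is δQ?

For a monomial Q ∝ u, y^(-1/2), w^(1/2), b^-3, z^-3, fractional errors add in quadrature:
  (1·δu/u)² = (1×0.0899)² = 0.00808;  (−½·δy/y)² = (-0.5×0.0653)² = 0.00107;  (½·δw/w)² = (0.5×0.0314)² = 0.000246;  (-3·δb/b)² = (-3×0.0364)² = 0.0119;  (-3·δz/z)² = (-3×0.0313)² = 0.00881
δQ/Q = √(0.0301) = 0.174
Q = 0.09619, so δQ = 0.174 × 0.09619 = 0.0167.

0.0167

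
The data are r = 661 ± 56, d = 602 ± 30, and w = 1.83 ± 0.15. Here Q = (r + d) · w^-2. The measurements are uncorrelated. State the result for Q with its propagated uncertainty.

Let u = r + d = 1260. δu = √(δr² + δd²) = √(3140 + 900) = 63.5, so δu/u = 0.0503.
Q is then a monomial in u, w:
δQ/Q = √((δu/u)² + (-2·δw/w)²) = √(0.00253 + 0.0269) = 0.171
Q = 377, so δQ = 0.171 × 377 = 64.7.

377 ± 64.7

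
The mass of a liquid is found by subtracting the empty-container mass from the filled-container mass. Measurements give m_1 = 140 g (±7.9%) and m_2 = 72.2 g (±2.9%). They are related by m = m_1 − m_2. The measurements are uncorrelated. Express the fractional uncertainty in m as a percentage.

For a sum/difference, combine absolute errors in quadrature:
  (δm_1)² = 122;  (δm_2)² = 4.38
δm = √(127) = 11.3 g
m = 67.8 g, so δm/m = 11.3/67.8 = 0.166.

16.6%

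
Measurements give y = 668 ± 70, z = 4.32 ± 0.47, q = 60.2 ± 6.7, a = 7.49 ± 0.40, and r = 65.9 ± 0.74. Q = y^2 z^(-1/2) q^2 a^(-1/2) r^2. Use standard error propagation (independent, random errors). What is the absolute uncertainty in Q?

3.86e+11

Each factor contributes (exponent × relative error)² to (δQ/Q)²:
  (2·δy/y)² = (2×0.105)² = 0.0439;  (−½·δz/z)² = (-0.5×0.109)² = 0.00296;  (2·δq/q)² = (2×0.111)² = 0.0495;  (−½·δa/a)² = (-0.5×0.0534)² = 0.000713;  (2·δr/r)² = (2×0.0112)² = 0.000504
δQ/Q = √(0.0976) = 0.312
Q = 1.23e+12, so δQ = 0.312 × 1.23e+12 = 3.86e+11.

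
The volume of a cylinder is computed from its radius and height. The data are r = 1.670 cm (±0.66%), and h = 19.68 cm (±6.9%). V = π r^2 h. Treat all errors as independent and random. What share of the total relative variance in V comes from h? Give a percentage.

96.5%

(δV/V)² = (2·δr/r)² + (1·δh/h)²
  r term: (2×0.00660)² = 0.000174
  h term: (1×0.0690)² = 0.00476
Total = 0.00494. Share from h = 0.00476/0.00494 = 0.965.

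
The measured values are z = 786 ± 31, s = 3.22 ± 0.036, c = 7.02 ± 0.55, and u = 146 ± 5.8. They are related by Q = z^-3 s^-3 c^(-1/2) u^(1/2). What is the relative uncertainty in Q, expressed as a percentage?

13.1%

For a monomial Q ∝ z^-3, s^-3, c^(-1/2), u^(1/2), fractional errors add in quadrature:
  (-3·δz/z)² = (-3×0.0394)² = 0.0140;  (-3·δs/s)² = (-3×0.0112)² = 0.00112;  (−½·δc/c)² = (-0.5×0.0783)² = 0.00153;  (½·δu/u)² = (0.5×0.0397)² = 0.000395
δQ/Q = √(0.0171) = 0.131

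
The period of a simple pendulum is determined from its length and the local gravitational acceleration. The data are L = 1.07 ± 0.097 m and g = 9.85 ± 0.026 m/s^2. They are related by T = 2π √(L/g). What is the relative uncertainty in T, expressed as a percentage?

4.53%

For a monomial T ∝ L^(1/2), g^(-1/2), fractional errors add in quadrature:
  (½·δL/L)² = (0.5×0.0907)² = 0.00205;  (−½·δg/g)² = (-0.5×0.00264)² = 1.74e-06
δT/T = √(0.00206) = 0.0453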